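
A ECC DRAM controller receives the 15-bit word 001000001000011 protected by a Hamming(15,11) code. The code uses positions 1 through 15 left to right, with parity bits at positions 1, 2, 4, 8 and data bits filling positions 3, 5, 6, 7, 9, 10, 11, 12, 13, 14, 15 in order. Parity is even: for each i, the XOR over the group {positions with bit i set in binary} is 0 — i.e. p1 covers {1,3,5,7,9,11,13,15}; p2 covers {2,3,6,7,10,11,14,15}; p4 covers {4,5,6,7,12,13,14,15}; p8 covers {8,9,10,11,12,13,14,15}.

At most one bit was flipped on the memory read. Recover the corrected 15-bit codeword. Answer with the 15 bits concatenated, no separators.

001000001010011

s1 (pos 1,3,5,7,9,11,13,15): 0⊕1⊕0⊕0⊕1⊕0⊕0⊕1 = 1
s2 (pos 2,3,6,7,10,11,14,15): 0⊕1⊕0⊕0⊕0⊕0⊕1⊕1 = 1
s4 (pos 4,5,6,7,12,13,14,15): 0⊕0⊕0⊕0⊕0⊕0⊕1⊕1 = 0
s8 (pos 8,9,10,11,12,13,14,15): 0⊕1⊕0⊕0⊕0⊕0⊕1⊕1 = 1
Syndrome s8…s1 = 1011 → error at position 11.
Flip position 11: 001000001000011 → 001000001010011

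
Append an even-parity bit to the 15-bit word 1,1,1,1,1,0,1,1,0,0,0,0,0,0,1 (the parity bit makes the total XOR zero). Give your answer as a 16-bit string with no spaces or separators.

1111101100000010

XOR of the 15 data bits: 1⊕1⊕1⊕1⊕1⊕0⊕1⊕1⊕0⊕0⊕0⊕0⊕0⊕0⊕1 = 0
Parity bit = 0 (so all 16 bits XOR to 0).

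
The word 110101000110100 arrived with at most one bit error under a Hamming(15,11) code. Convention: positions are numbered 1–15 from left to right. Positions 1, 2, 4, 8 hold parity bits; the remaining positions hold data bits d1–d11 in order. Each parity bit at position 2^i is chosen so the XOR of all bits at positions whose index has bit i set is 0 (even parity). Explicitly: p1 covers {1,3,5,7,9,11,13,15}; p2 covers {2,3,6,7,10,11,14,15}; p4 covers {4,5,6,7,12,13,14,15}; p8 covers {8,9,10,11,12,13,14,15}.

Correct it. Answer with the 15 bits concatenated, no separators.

110101000110000

s1 (pos 1,3,5,7,9,11,13,15): 1⊕0⊕0⊕0⊕0⊕1⊕1⊕0 = 1
s2 (pos 2,3,6,7,10,11,14,15): 1⊕0⊕1⊕0⊕1⊕1⊕0⊕0 = 0
s4 (pos 4,5,6,7,12,13,14,15): 1⊕0⊕1⊕0⊕0⊕1⊕0⊕0 = 1
s8 (pos 8,9,10,11,12,13,14,15): 0⊕0⊕1⊕1⊕0⊕1⊕0⊕0 = 1
Syndrome s8…s1 = 1101 → error at position 13.
Flip position 13: 110101000110100 → 110101000110000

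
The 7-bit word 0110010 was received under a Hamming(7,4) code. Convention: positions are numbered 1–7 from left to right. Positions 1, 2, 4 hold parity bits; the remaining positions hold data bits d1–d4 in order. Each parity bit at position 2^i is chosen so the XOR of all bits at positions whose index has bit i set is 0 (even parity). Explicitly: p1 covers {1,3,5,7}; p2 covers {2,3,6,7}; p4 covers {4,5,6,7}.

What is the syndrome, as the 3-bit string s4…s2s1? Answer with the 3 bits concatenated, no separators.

s1 (pos 1,3,5,7): 0⊕1⊕0⊕0 = 1
s2 (pos 2,3,6,7): 1⊕1⊕1⊕0 = 1
s4 (pos 4,5,6,7): 0⊕0⊕1⊕0 = 1
Syndrome s4…s1 = 111 → error at position 7.

111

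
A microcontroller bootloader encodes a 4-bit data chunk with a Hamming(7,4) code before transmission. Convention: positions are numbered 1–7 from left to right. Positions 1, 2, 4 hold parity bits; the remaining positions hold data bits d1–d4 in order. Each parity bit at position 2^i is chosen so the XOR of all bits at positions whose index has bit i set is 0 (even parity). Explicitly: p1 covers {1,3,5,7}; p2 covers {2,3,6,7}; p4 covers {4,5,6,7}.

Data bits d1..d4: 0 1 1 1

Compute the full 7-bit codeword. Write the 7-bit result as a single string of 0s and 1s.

0001111

Place data at non-parity positions: p1 p2 0 p4 1 1 1
p1 (pos 1,3,5,7): XOR of data positions = 0⊕1⊕1 = 0
p2 (pos 2,3,6,7): XOR of data positions = 0⊕1⊕1 = 0
p4 (pos 4,5,6,7): XOR of data positions = 1⊕1⊕1 = 1
Codeword: 0001111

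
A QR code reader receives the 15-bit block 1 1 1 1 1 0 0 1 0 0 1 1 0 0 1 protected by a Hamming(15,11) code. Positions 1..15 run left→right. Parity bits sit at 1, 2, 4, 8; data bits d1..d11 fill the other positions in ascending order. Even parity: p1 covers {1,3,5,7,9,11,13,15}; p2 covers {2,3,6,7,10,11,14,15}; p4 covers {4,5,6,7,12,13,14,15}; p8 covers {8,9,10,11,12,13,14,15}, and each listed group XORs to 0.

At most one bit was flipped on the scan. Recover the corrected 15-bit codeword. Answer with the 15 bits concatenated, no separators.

s1 (pos 1,3,5,7,9,11,13,15): 1⊕1⊕1⊕0⊕0⊕1⊕0⊕1 = 1
s2 (pos 2,3,6,7,10,11,14,15): 1⊕1⊕0⊕0⊕0⊕1⊕0⊕1 = 0
s4 (pos 4,5,6,7,12,13,14,15): 1⊕1⊕0⊕0⊕1⊕0⊕0⊕1 = 0
s8 (pos 8,9,10,11,12,13,14,15): 1⊕0⊕0⊕1⊕1⊕0⊕0⊕1 = 0
Syndrome s8…s1 = 0001 → error at position 1.
Flip position 1: 111110010011001 → 011110010011001

011110010011001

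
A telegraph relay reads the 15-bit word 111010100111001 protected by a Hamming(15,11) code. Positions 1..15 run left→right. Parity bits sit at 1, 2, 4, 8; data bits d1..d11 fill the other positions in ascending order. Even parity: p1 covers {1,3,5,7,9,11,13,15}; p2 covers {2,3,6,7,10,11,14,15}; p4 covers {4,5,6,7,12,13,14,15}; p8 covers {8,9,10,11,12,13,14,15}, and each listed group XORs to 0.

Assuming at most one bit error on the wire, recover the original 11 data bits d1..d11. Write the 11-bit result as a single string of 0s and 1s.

11010111001

s1 (pos 1,3,5,7,9,11,13,15): 1⊕1⊕1⊕1⊕0⊕1⊕0⊕1 = 0
s2 (pos 2,3,6,7,10,11,14,15): 1⊕1⊕0⊕1⊕1⊕1⊕0⊕1 = 0
s4 (pos 4,5,6,7,12,13,14,15): 0⊕1⊕0⊕1⊕1⊕0⊕0⊕1 = 0
s8 (pos 8,9,10,11,12,13,14,15): 0⊕0⊕1⊕1⊕1⊕0⊕0⊕1 = 0
Syndrome s8…s1 = 0000 → no error.
Read data bits from positions 3,5,6,7,9,10,11,12,13,14,15: 11010111001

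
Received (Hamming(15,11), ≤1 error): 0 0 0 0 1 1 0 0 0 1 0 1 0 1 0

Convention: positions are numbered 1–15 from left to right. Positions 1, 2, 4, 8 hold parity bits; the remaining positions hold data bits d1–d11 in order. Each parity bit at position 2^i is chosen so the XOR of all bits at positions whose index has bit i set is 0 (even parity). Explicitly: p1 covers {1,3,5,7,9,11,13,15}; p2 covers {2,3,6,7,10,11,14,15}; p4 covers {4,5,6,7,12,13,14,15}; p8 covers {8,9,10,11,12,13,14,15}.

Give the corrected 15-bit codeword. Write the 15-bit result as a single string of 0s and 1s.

000011000111010

s1 (pos 1,3,5,7,9,11,13,15): 0⊕0⊕1⊕0⊕0⊕0⊕0⊕0 = 1
s2 (pos 2,3,6,7,10,11,14,15): 0⊕0⊕1⊕0⊕1⊕0⊕1⊕0 = 1
s4 (pos 4,5,6,7,12,13,14,15): 0⊕1⊕1⊕0⊕1⊕0⊕1⊕0 = 0
s8 (pos 8,9,10,11,12,13,14,15): 0⊕0⊕1⊕0⊕1⊕0⊕1⊕0 = 1
Syndrome s8…s1 = 1011 → error at position 11.
Flip position 11: 000011000101010 → 000011000111010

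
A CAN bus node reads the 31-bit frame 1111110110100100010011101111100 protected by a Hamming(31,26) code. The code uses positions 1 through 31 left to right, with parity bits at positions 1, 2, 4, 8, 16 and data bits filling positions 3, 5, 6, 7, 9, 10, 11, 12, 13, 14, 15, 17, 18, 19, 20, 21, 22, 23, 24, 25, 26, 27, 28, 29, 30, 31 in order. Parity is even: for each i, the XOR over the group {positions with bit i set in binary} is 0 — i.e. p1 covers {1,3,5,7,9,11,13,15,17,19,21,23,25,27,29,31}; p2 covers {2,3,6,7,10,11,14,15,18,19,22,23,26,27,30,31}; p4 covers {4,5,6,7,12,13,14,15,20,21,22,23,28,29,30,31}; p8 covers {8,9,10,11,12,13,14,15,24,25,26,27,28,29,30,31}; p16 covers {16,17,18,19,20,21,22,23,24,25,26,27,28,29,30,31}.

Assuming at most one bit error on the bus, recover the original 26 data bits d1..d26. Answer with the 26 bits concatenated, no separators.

s1 (pos 1,3,5,7,9,11,13,15,17,19,21,23,25,27,29,31): 1⊕1⊕1⊕0⊕1⊕1⊕0⊕0⊕0⊕0⊕1⊕1⊕1⊕1⊕1⊕0 = 0
s2 (pos 2,3,6,7,10,11,14,15,18,19,22,23,26,27,30,31): 1⊕1⊕1⊕0⊕0⊕1⊕1⊕0⊕1⊕0⊕1⊕1⊕1⊕1⊕0⊕0 = 0
s4 (pos 4,5,6,7,12,13,14,15,20,21,22,23,28,29,30,31): 1⊕1⊕1⊕0⊕0⊕0⊕1⊕0⊕0⊕1⊕1⊕1⊕1⊕1⊕0⊕0 = 1
s8 (pos 8,9,10,11,12,13,14,15,24,25,26,27,28,29,30,31): 1⊕1⊕0⊕1⊕0⊕0⊕1⊕0⊕0⊕1⊕1⊕1⊕1⊕1⊕0⊕0 = 1
s16 (pos 16,17,18,19,20,21,22,23,24,25,26,27,28,29,30,31): 0⊕0⊕1⊕0⊕0⊕1⊕1⊕1⊕0⊕1⊕1⊕1⊕1⊕1⊕0⊕0 = 1
Syndrome s16…s1 = 11100 → error at position 28.
Flip position 28: 1111110110100100010011101111100 → 1111110110100100010011101110100
Read data bits from positions 3,5,6,7,9,10,11,12,13,14,15,17,18,19,20,21,22,23,24,25,26,27,28,29,30,31: 11101010010010011101110100

11101010010010011101110100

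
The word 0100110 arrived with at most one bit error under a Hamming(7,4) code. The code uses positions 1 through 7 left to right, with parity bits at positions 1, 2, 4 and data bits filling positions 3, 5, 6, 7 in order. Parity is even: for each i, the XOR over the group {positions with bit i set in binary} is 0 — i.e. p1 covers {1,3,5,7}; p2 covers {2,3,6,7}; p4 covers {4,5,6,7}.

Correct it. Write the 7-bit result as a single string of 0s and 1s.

1100110

s1 (pos 1,3,5,7): 0⊕0⊕1⊕0 = 1
s2 (pos 2,3,6,7): 1⊕0⊕1⊕0 = 0
s4 (pos 4,5,6,7): 0⊕1⊕1⊕0 = 0
Syndrome s4…s1 = 001 → error at position 1.
Flip position 1: 0100110 → 1100110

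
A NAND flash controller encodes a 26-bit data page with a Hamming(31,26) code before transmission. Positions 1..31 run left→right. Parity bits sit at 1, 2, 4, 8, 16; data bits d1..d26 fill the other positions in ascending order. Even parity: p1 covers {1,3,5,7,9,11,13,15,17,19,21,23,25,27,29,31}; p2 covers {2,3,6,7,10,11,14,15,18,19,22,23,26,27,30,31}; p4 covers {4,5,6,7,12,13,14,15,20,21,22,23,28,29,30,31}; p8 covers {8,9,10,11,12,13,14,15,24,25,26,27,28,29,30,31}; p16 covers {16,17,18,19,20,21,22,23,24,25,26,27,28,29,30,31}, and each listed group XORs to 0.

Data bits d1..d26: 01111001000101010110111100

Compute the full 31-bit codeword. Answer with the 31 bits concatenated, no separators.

Place data at non-parity positions: p1 p2 0 p4 1 1 1 p8 1 0 0 1 0 0 0 p16 1 0 1 0 1 0 1 1 0 1 1 1 1 0 0
p1 (pos 1,3,5,7,9,11,13,15,17,19,21,23,25,27,29,31): XOR of data positions = 0⊕1⊕1⊕1⊕0⊕0⊕0⊕1⊕1⊕1⊕1⊕0⊕1⊕1⊕0 = 1
p2 (pos 2,3,6,7,10,11,14,15,18,19,22,23,26,27,30,31): XOR of data positions = 0⊕1⊕1⊕0⊕0⊕0⊕0⊕0⊕1⊕0⊕1⊕1⊕1⊕0⊕0 = 0
p4 (pos 4,5,6,7,12,13,14,15,20,21,22,23,28,29,30,31): XOR of data positions = 1⊕1⊕1⊕1⊕0⊕0⊕0⊕0⊕1⊕0⊕1⊕1⊕1⊕0⊕0 = 0
p8 (pos 8,9,10,11,12,13,14,15,24,25,26,27,28,29,30,31): XOR of data positions = 1⊕0⊕0⊕1⊕0⊕0⊕0⊕1⊕0⊕1⊕1⊕1⊕1⊕0⊕0 = 1
p16 (pos 16,17,18,19,20,21,22,23,24,25,26,27,28,29,30,31): XOR of data positions = 1⊕0⊕1⊕0⊕1⊕0⊕1⊕1⊕0⊕1⊕1⊕1⊕1⊕0⊕0 = 1
Codeword: 1000111110010001101010110111100

1000111110010001101010110111100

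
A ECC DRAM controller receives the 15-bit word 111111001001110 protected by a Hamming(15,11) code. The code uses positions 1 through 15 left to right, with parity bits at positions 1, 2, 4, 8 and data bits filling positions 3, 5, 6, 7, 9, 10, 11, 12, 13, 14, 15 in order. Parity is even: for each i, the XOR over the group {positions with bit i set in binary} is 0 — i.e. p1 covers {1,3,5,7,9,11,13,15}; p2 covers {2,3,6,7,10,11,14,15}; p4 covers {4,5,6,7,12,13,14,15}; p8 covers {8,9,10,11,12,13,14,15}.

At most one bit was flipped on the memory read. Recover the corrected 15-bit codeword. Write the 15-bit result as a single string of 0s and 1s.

s1 (pos 1,3,5,7,9,11,13,15): 1⊕1⊕1⊕0⊕1⊕0⊕1⊕0 = 1
s2 (pos 2,3,6,7,10,11,14,15): 1⊕1⊕1⊕0⊕0⊕0⊕1⊕0 = 0
s4 (pos 4,5,6,7,12,13,14,15): 1⊕1⊕1⊕0⊕1⊕1⊕1⊕0 = 0
s8 (pos 8,9,10,11,12,13,14,15): 0⊕1⊕0⊕0⊕1⊕1⊕1⊕0 = 0
Syndrome s8…s1 = 0001 → error at position 1.
Flip position 1: 111111001001110 → 011111001001110

011111001001110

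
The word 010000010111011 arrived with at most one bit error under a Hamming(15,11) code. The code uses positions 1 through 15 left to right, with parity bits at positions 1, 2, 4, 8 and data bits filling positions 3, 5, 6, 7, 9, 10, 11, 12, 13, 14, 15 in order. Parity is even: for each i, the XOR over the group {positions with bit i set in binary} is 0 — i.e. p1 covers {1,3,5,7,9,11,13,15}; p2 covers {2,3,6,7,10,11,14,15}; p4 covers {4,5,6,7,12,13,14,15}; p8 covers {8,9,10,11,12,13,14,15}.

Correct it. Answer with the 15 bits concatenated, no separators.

010001010111011

s1 (pos 1,3,5,7,9,11,13,15): 0⊕0⊕0⊕0⊕0⊕1⊕0⊕1 = 0
s2 (pos 2,3,6,7,10,11,14,15): 1⊕0⊕0⊕0⊕1⊕1⊕1⊕1 = 1
s4 (pos 4,5,6,7,12,13,14,15): 0⊕0⊕0⊕0⊕1⊕0⊕1⊕1 = 1
s8 (pos 8,9,10,11,12,13,14,15): 1⊕0⊕1⊕1⊕1⊕0⊕1⊕1 = 0
Syndrome s8…s1 = 0110 → error at position 6.
Flip position 6: 010000010111011 → 010001010111011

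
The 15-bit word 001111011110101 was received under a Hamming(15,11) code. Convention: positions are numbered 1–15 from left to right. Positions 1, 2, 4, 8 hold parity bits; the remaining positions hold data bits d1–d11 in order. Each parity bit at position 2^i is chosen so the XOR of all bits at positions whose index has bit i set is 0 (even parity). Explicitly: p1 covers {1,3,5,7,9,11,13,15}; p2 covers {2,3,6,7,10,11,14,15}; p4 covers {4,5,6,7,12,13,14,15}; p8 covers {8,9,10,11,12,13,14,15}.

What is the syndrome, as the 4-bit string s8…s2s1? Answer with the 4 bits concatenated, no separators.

s1 (pos 1,3,5,7,9,11,13,15): 0⊕1⊕1⊕0⊕1⊕1⊕1⊕1 = 0
s2 (pos 2,3,6,7,10,11,14,15): 0⊕1⊕1⊕0⊕1⊕1⊕0⊕1 = 1
s4 (pos 4,5,6,7,12,13,14,15): 1⊕1⊕1⊕0⊕0⊕1⊕0⊕1 = 1
s8 (pos 8,9,10,11,12,13,14,15): 1⊕1⊕1⊕1⊕0⊕1⊕0⊕1 = 0
Syndrome s8…s1 = 0110 → error at position 6.

0110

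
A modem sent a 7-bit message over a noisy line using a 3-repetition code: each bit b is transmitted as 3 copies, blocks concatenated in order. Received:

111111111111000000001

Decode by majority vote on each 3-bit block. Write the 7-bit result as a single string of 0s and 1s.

1111000

Block 1 (111): 3 ones → 1
Block 2 (111): 3 ones → 1
Block 3 (111): 3 ones → 1
Block 4 (111): 3 ones → 1
Block 5 (000): 0 ones → 0
Block 6 (000): 0 ones → 0
Block 7 (001): 1 one → 0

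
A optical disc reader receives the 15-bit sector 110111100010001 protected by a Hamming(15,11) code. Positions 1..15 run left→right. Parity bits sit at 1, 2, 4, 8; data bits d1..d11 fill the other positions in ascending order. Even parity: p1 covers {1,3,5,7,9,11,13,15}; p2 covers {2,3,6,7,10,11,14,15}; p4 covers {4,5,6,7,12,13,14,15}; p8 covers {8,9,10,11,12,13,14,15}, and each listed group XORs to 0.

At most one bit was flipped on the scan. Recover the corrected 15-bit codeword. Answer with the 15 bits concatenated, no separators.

s1 (pos 1,3,5,7,9,11,13,15): 1⊕0⊕1⊕1⊕0⊕1⊕0⊕1 = 1
s2 (pos 2,3,6,7,10,11,14,15): 1⊕0⊕1⊕1⊕0⊕1⊕0⊕1 = 1
s4 (pos 4,5,6,7,12,13,14,15): 1⊕1⊕1⊕1⊕0⊕0⊕0⊕1 = 1
s8 (pos 8,9,10,11,12,13,14,15): 0⊕0⊕0⊕1⊕0⊕0⊕0⊕1 = 0
Syndrome s8…s1 = 0111 → error at position 7.
Flip position 7: 110111100010001 → 110111000010001

110111000010001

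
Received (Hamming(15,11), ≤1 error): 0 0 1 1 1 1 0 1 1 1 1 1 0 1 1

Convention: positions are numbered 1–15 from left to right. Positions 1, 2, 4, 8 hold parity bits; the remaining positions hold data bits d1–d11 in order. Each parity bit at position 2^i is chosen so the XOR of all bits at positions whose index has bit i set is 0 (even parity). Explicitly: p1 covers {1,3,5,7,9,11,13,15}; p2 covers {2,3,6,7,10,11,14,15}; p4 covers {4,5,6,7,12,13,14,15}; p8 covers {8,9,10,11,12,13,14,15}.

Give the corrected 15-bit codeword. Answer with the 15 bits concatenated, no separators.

s1 (pos 1,3,5,7,9,11,13,15): 0⊕1⊕1⊕0⊕1⊕1⊕0⊕1 = 1
s2 (pos 2,3,6,7,10,11,14,15): 0⊕1⊕1⊕0⊕1⊕1⊕1⊕1 = 0
s4 (pos 4,5,6,7,12,13,14,15): 1⊕1⊕1⊕0⊕1⊕0⊕1⊕1 = 0
s8 (pos 8,9,10,11,12,13,14,15): 1⊕1⊕1⊕1⊕1⊕0⊕1⊕1 = 1
Syndrome s8…s1 = 1001 → error at position 9.
Flip position 9: 001111011111011 → 001111010111011

001111010111011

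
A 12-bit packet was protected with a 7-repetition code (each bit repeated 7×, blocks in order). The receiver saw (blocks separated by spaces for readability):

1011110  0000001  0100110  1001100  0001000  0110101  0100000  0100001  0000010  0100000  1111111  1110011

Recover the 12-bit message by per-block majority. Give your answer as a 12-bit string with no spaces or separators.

100001000011

Block 1 (1011110): 5 ones → 1
Block 2 (0000001): 1 one → 0
Block 3 (0100110): 3 ones → 0
Block 4 (1001100): 3 ones → 0
Block 5 (0001000): 1 one → 0
Block 6 (0110101): 4 ones → 1
Block 7 (0100000): 1 one → 0
Block 8 (0100001): 2 ones → 0
Block 9 (0000010): 1 one → 0
Block 10 (0100000): 1 one → 0
Block 11 (1111111): 7 ones → 1
Block 12 (1110011): 5 ones → 1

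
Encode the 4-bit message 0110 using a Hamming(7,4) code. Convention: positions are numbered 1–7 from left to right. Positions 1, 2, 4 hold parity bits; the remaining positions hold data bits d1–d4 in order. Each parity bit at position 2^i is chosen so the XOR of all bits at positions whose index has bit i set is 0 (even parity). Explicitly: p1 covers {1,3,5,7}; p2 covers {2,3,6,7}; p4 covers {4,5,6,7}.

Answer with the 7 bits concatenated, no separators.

Place data at non-parity positions: p1 p2 0 p4 1 1 0
p1 (pos 1,3,5,7): XOR of data positions = 0⊕1⊕0 = 1
p2 (pos 2,3,6,7): XOR of data positions = 0⊕1⊕0 = 1
p4 (pos 4,5,6,7): XOR of data positions = 1⊕1⊕0 = 0
Codeword: 1100110

1100110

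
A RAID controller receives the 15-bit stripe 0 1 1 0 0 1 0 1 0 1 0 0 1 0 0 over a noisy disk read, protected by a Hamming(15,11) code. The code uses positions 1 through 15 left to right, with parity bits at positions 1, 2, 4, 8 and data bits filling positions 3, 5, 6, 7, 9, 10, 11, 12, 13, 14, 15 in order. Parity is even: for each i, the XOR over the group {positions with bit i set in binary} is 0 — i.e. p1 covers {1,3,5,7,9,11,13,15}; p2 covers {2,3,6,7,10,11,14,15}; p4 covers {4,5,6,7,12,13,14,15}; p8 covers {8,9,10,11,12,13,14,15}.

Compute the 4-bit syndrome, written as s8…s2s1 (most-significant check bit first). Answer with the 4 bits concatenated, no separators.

1000

s1 (pos 1,3,5,7,9,11,13,15): 0⊕1⊕0⊕0⊕0⊕0⊕1⊕0 = 0
s2 (pos 2,3,6,7,10,11,14,15): 1⊕1⊕1⊕0⊕1⊕0⊕0⊕0 = 0
s4 (pos 4,5,6,7,12,13,14,15): 0⊕0⊕1⊕0⊕0⊕1⊕0⊕0 = 0
s8 (pos 8,9,10,11,12,13,14,15): 1⊕0⊕1⊕0⊕0⊕1⊕0⊕0 = 1
Syndrome s8…s1 = 1000 → error at position 8.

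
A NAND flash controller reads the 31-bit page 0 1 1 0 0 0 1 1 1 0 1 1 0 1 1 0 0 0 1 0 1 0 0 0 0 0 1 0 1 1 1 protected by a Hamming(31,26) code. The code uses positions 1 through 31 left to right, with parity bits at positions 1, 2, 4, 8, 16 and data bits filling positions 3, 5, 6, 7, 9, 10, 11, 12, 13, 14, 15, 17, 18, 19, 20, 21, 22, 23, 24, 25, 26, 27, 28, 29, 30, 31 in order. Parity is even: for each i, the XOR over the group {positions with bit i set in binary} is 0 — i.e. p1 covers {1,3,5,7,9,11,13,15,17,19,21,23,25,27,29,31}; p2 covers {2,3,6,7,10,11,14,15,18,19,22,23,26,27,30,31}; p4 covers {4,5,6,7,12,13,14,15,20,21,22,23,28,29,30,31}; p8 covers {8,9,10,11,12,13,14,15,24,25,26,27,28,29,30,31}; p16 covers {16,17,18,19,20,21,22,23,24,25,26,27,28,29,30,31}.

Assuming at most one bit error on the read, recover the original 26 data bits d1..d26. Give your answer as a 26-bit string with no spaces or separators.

s1 (pos 1,3,5,7,9,11,13,15,17,19,21,23,25,27,29,31): 0⊕1⊕0⊕1⊕1⊕1⊕0⊕1⊕0⊕1⊕1⊕0⊕0⊕1⊕1⊕1 = 0
s2 (pos 2,3,6,7,10,11,14,15,18,19,22,23,26,27,30,31): 1⊕1⊕0⊕1⊕0⊕1⊕1⊕1⊕0⊕1⊕0⊕0⊕0⊕1⊕1⊕1 = 0
s4 (pos 4,5,6,7,12,13,14,15,20,21,22,23,28,29,30,31): 0⊕0⊕0⊕1⊕1⊕0⊕1⊕1⊕0⊕1⊕0⊕0⊕0⊕1⊕1⊕1 = 0
s8 (pos 8,9,10,11,12,13,14,15,24,25,26,27,28,29,30,31): 1⊕1⊕0⊕1⊕1⊕0⊕1⊕1⊕0⊕0⊕0⊕1⊕0⊕1⊕1⊕1 = 0
s16 (pos 16,17,18,19,20,21,22,23,24,25,26,27,28,29,30,31): 0⊕0⊕0⊕1⊕0⊕1⊕0⊕0⊕0⊕0⊕0⊕1⊕0⊕1⊕1⊕1 = 0
Syndrome s16…s1 = 00000 → no error.
Read data bits from positions 3,5,6,7,9,10,11,12,13,14,15,17,18,19,20,21,22,23,24,25,26,27,28,29,30,31: 10011011011001010000010111

10011011011001010000010111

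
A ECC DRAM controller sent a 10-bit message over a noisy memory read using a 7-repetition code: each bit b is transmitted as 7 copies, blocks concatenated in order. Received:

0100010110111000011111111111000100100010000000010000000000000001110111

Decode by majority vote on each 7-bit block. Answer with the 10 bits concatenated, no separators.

Block 1 (0100010): 2 ones → 0
Block 2 (1101110): 5 ones → 1
Block 3 (0001111): 4 ones → 1
Block 4 (1111111): 7 ones → 1
Block 5 (0001001): 2 ones → 0
Block 6 (0001000): 1 one → 0
Block 7 (0000010): 1 one → 0
Block 8 (0000000): 0 ones → 0
Block 9 (0000000): 0 ones → 0
Block 10 (1110111): 6 ones → 1

0111000001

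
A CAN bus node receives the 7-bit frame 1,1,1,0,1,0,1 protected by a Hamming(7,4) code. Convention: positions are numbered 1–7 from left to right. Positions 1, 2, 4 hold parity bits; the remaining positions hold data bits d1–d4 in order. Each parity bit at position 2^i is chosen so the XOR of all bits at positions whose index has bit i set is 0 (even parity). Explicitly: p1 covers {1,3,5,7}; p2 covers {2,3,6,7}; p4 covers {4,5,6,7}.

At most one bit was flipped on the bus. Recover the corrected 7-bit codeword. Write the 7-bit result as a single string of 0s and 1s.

s1 (pos 1,3,5,7): 1⊕1⊕1⊕1 = 0
s2 (pos 2,3,6,7): 1⊕1⊕0⊕1 = 1
s4 (pos 4,5,6,7): 0⊕1⊕0⊕1 = 0
Syndrome s4…s1 = 010 → error at position 2.
Flip position 2: 1110101 → 1010101

1010101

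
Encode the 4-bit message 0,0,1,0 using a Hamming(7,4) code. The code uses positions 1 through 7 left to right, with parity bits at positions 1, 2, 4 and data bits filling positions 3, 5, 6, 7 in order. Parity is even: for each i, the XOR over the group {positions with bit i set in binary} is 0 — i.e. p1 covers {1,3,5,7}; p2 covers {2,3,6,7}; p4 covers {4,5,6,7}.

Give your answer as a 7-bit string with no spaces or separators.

0101010

Place data at non-parity positions: p1 p2 0 p4 0 1 0
p1 (pos 1,3,5,7): XOR of data positions = 0⊕0⊕0 = 0
p2 (pos 2,3,6,7): XOR of data positions = 0⊕1⊕0 = 1
p4 (pos 4,5,6,7): XOR of data positions = 0⊕1⊕0 = 1
Codeword: 0101010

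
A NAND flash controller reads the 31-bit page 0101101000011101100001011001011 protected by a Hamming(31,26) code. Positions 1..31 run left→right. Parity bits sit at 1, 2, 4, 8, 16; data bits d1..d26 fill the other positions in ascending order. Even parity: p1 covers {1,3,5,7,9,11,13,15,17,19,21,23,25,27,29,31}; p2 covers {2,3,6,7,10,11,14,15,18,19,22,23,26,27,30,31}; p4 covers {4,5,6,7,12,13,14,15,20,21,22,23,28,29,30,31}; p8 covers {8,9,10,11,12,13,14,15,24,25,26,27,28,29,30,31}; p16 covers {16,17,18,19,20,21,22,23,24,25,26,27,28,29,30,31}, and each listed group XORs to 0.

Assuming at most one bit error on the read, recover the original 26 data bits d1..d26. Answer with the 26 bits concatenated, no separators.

01010001110100001011001011

s1 (pos 1,3,5,7,9,11,13,15,17,19,21,23,25,27,29,31): 0⊕0⊕1⊕1⊕0⊕0⊕1⊕0⊕1⊕0⊕0⊕0⊕1⊕0⊕0⊕1 = 0
s2 (pos 2,3,6,7,10,11,14,15,18,19,22,23,26,27,30,31): 1⊕0⊕0⊕1⊕0⊕0⊕1⊕0⊕0⊕0⊕1⊕0⊕0⊕0⊕1⊕1 = 0
s4 (pos 4,5,6,7,12,13,14,15,20,21,22,23,28,29,30,31): 1⊕1⊕0⊕1⊕1⊕1⊕1⊕0⊕0⊕0⊕1⊕0⊕1⊕0⊕1⊕1 = 0
s8 (pos 8,9,10,11,12,13,14,15,24,25,26,27,28,29,30,31): 0⊕0⊕0⊕0⊕1⊕1⊕1⊕0⊕1⊕1⊕0⊕0⊕1⊕0⊕1⊕1 = 0
s16 (pos 16,17,18,19,20,21,22,23,24,25,26,27,28,29,30,31): 1⊕1⊕0⊕0⊕0⊕0⊕1⊕0⊕1⊕1⊕0⊕0⊕1⊕0⊕1⊕1 = 0
Syndrome s16…s1 = 00000 → no error.
Read data bits from positions 3,5,6,7,9,10,11,12,13,14,15,17,18,19,20,21,22,23,24,25,26,27,28,29,30,31: 01010001110100001011001011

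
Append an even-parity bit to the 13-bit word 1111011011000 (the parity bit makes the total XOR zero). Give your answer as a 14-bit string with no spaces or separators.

XOR of the 13 data bits: 1⊕1⊕1⊕1⊕0⊕1⊕1⊕0⊕1⊕1⊕0⊕0⊕0 = 0
Parity bit = 0 (so all 14 bits XOR to 0).

11110110110000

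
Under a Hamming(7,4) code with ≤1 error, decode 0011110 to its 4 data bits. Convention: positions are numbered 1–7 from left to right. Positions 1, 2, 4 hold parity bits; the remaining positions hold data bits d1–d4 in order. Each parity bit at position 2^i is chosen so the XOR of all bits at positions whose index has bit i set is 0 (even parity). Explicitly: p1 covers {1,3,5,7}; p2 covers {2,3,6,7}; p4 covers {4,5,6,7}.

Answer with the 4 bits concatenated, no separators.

1110

s1 (pos 1,3,5,7): 0⊕1⊕1⊕0 = 0
s2 (pos 2,3,6,7): 0⊕1⊕1⊕0 = 0
s4 (pos 4,5,6,7): 1⊕1⊕1⊕0 = 1
Syndrome s4…s1 = 100 → error at position 4.
Flip position 4: 0011110 → 0010110
Read data bits from positions 3,5,6,7: 1110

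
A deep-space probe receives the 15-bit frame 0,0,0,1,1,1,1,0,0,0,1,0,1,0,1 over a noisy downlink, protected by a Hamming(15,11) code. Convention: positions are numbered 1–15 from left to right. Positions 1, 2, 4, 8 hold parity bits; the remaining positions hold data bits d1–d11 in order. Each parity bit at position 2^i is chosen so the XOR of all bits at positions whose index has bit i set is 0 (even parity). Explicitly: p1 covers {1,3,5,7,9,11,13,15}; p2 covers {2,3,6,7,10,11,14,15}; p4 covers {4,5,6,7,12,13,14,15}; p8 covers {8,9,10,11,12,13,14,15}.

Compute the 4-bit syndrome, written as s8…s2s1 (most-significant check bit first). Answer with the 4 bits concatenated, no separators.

s1 (pos 1,3,5,7,9,11,13,15): 0⊕0⊕1⊕1⊕0⊕1⊕1⊕1 = 1
s2 (pos 2,3,6,7,10,11,14,15): 0⊕0⊕1⊕1⊕0⊕1⊕0⊕1 = 0
s4 (pos 4,5,6,7,12,13,14,15): 1⊕1⊕1⊕1⊕0⊕1⊕0⊕1 = 0
s8 (pos 8,9,10,11,12,13,14,15): 0⊕0⊕0⊕1⊕0⊕1⊕0⊕1 = 1
Syndrome s8…s1 = 1001 → error at position 9.

1001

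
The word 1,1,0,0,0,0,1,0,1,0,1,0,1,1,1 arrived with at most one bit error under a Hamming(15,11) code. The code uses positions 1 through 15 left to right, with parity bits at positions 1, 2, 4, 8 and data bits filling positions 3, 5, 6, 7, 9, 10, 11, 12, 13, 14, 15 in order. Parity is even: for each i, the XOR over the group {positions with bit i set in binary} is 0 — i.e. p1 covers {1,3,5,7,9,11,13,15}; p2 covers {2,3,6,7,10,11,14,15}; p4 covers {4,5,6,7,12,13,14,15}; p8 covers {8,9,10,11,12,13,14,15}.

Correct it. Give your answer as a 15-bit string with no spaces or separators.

110000101110111

s1 (pos 1,3,5,7,9,11,13,15): 1⊕0⊕0⊕1⊕1⊕1⊕1⊕1 = 0
s2 (pos 2,3,6,7,10,11,14,15): 1⊕0⊕0⊕1⊕0⊕1⊕1⊕1 = 1
s4 (pos 4,5,6,7,12,13,14,15): 0⊕0⊕0⊕1⊕0⊕1⊕1⊕1 = 0
s8 (pos 8,9,10,11,12,13,14,15): 0⊕1⊕0⊕1⊕0⊕1⊕1⊕1 = 1
Syndrome s8…s1 = 1010 → error at position 10.
Flip position 10: 110000101010111 → 110000101110111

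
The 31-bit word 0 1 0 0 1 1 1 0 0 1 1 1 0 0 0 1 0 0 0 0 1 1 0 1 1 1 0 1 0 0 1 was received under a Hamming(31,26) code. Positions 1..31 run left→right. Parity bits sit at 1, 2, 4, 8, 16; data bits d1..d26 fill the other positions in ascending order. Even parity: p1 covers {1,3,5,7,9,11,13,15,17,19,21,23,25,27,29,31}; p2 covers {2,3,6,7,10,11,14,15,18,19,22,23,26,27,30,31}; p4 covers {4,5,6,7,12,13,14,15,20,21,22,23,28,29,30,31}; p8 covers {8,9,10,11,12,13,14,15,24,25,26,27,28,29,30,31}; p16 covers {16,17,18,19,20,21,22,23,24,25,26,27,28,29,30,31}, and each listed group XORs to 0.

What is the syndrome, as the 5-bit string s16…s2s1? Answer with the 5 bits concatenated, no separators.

s1 (pos 1,3,5,7,9,11,13,15,17,19,21,23,25,27,29,31): 0⊕0⊕1⊕1⊕0⊕1⊕0⊕0⊕0⊕0⊕1⊕0⊕1⊕0⊕0⊕1 = 0
s2 (pos 2,3,6,7,10,11,14,15,18,19,22,23,26,27,30,31): 1⊕0⊕1⊕1⊕1⊕1⊕0⊕0⊕0⊕0⊕1⊕0⊕1⊕0⊕0⊕1 = 0
s4 (pos 4,5,6,7,12,13,14,15,20,21,22,23,28,29,30,31): 0⊕1⊕1⊕1⊕1⊕0⊕0⊕0⊕0⊕1⊕1⊕0⊕1⊕0⊕0⊕1 = 0
s8 (pos 8,9,10,11,12,13,14,15,24,25,26,27,28,29,30,31): 0⊕0⊕1⊕1⊕1⊕0⊕0⊕0⊕1⊕1⊕1⊕0⊕1⊕0⊕0⊕1 = 0
s16 (pos 16,17,18,19,20,21,22,23,24,25,26,27,28,29,30,31): 1⊕0⊕0⊕0⊕0⊕1⊕1⊕0⊕1⊕1⊕1⊕0⊕1⊕0⊕0⊕1 = 0
Syndrome s16…s1 = 00000 → no error.

00000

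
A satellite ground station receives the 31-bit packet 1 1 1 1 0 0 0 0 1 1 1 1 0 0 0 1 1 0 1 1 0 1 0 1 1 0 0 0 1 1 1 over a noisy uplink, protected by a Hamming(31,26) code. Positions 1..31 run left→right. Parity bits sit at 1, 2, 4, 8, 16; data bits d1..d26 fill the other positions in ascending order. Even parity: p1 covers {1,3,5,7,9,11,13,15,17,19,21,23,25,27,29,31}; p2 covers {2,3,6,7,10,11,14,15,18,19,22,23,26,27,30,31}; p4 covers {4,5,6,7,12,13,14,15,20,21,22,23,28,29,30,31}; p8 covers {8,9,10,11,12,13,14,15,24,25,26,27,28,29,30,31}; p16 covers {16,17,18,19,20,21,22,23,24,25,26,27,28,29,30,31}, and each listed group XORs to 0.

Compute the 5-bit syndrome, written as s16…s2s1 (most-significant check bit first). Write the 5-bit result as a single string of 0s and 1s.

s1 (pos 1,3,5,7,9,11,13,15,17,19,21,23,25,27,29,31): 1⊕1⊕0⊕0⊕1⊕1⊕0⊕0⊕1⊕1⊕0⊕0⊕1⊕0⊕1⊕1 = 1
s2 (pos 2,3,6,7,10,11,14,15,18,19,22,23,26,27,30,31): 1⊕1⊕0⊕0⊕1⊕1⊕0⊕0⊕0⊕1⊕1⊕0⊕0⊕0⊕1⊕1 = 0
s4 (pos 4,5,6,7,12,13,14,15,20,21,22,23,28,29,30,31): 1⊕0⊕0⊕0⊕1⊕0⊕0⊕0⊕1⊕0⊕1⊕0⊕0⊕1⊕1⊕1 = 1
s8 (pos 8,9,10,11,12,13,14,15,24,25,26,27,28,29,30,31): 0⊕1⊕1⊕1⊕1⊕0⊕0⊕0⊕1⊕1⊕0⊕0⊕0⊕1⊕1⊕1 = 1
s16 (pos 16,17,18,19,20,21,22,23,24,25,26,27,28,29,30,31): 1⊕1⊕0⊕1⊕1⊕0⊕1⊕0⊕1⊕1⊕0⊕0⊕0⊕1⊕1⊕1 = 0
Syndrome s16…s1 = 01101 → error at position 13.

01101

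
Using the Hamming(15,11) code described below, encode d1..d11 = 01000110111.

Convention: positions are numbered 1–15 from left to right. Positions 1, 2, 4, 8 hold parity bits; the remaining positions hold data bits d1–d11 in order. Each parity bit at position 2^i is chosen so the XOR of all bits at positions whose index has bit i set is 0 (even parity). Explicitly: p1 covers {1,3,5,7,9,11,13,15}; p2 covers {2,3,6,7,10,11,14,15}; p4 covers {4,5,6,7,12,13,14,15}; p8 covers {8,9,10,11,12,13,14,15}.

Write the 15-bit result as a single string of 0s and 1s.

000010010110111

Place data at non-parity positions: p1 p2 0 p4 1 0 0 p8 0 1 1 0 1 1 1
p1 (pos 1,3,5,7,9,11,13,15): XOR of data positions = 0⊕1⊕0⊕0⊕1⊕1⊕1 = 0
p2 (pos 2,3,6,7,10,11,14,15): XOR of data positions = 0⊕0⊕0⊕1⊕1⊕1⊕1 = 0
p4 (pos 4,5,6,7,12,13,14,15): XOR of data positions = 1⊕0⊕0⊕0⊕1⊕1⊕1 = 0
p8 (pos 8,9,10,11,12,13,14,15): XOR of data positions = 0⊕1⊕1⊕0⊕1⊕1⊕1 = 1
Codeword: 000010010110111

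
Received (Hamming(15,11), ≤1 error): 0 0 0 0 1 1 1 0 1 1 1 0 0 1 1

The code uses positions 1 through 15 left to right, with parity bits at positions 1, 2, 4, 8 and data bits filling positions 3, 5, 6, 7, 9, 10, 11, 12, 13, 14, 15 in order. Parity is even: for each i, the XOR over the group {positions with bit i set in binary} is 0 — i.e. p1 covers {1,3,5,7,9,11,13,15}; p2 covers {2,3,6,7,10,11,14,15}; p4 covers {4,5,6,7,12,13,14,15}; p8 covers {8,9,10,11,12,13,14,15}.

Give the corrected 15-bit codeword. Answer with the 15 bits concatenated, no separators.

s1 (pos 1,3,5,7,9,11,13,15): 0⊕0⊕1⊕1⊕1⊕1⊕0⊕1 = 1
s2 (pos 2,3,6,7,10,11,14,15): 0⊕0⊕1⊕1⊕1⊕1⊕1⊕1 = 0
s4 (pos 4,5,6,7,12,13,14,15): 0⊕1⊕1⊕1⊕0⊕0⊕1⊕1 = 1
s8 (pos 8,9,10,11,12,13,14,15): 0⊕1⊕1⊕1⊕0⊕0⊕1⊕1 = 1
Syndrome s8…s1 = 1101 → error at position 13.
Flip position 13: 000011101110011 → 000011101110111

000011101110111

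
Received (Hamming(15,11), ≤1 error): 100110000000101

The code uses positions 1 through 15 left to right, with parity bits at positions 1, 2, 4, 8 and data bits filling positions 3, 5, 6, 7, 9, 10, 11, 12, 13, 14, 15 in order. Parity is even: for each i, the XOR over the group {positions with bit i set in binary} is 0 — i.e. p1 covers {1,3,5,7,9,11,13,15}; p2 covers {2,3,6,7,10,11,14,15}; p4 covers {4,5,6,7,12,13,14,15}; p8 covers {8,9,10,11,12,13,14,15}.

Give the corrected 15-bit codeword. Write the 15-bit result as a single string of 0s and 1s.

s1 (pos 1,3,5,7,9,11,13,15): 1⊕0⊕1⊕0⊕0⊕0⊕1⊕1 = 0
s2 (pos 2,3,6,7,10,11,14,15): 0⊕0⊕0⊕0⊕0⊕0⊕0⊕1 = 1
s4 (pos 4,5,6,7,12,13,14,15): 1⊕1⊕0⊕0⊕0⊕1⊕0⊕1 = 0
s8 (pos 8,9,10,11,12,13,14,15): 0⊕0⊕0⊕0⊕0⊕1⊕0⊕1 = 0
Syndrome s8…s1 = 0010 → error at position 2.
Flip position 2: 100110000000101 → 110110000000101

110110000000101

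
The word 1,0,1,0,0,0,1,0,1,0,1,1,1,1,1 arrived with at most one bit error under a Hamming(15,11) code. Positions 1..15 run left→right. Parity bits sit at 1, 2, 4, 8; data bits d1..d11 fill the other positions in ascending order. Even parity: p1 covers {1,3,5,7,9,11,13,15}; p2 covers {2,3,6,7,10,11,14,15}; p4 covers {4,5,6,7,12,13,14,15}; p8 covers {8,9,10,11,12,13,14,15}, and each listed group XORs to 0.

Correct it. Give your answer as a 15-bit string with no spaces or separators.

101000001011111

s1 (pos 1,3,5,7,9,11,13,15): 1⊕1⊕0⊕1⊕1⊕1⊕1⊕1 = 1
s2 (pos 2,3,6,7,10,11,14,15): 0⊕1⊕0⊕1⊕0⊕1⊕1⊕1 = 1
s4 (pos 4,5,6,7,12,13,14,15): 0⊕0⊕0⊕1⊕1⊕1⊕1⊕1 = 1
s8 (pos 8,9,10,11,12,13,14,15): 0⊕1⊕0⊕1⊕1⊕1⊕1⊕1 = 0
Syndrome s8…s1 = 0111 → error at position 7.
Flip position 7: 101000101011111 → 101000001011111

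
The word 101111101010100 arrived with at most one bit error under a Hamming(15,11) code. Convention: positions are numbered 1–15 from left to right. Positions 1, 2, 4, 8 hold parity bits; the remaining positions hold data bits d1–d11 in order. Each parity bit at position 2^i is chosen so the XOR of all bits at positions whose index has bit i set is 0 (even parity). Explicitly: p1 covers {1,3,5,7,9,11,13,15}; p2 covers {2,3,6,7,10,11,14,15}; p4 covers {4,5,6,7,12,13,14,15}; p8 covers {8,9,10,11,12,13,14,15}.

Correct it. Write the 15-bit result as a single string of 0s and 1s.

s1 (pos 1,3,5,7,9,11,13,15): 1⊕1⊕1⊕1⊕1⊕1⊕1⊕0 = 1
s2 (pos 2,3,6,7,10,11,14,15): 0⊕1⊕1⊕1⊕0⊕1⊕0⊕0 = 0
s4 (pos 4,5,6,7,12,13,14,15): 1⊕1⊕1⊕1⊕0⊕1⊕0⊕0 = 1
s8 (pos 8,9,10,11,12,13,14,15): 0⊕1⊕0⊕1⊕0⊕1⊕0⊕0 = 1
Syndrome s8…s1 = 1101 → error at position 13.
Flip position 13: 101111101010100 → 101111101010000

101111101010000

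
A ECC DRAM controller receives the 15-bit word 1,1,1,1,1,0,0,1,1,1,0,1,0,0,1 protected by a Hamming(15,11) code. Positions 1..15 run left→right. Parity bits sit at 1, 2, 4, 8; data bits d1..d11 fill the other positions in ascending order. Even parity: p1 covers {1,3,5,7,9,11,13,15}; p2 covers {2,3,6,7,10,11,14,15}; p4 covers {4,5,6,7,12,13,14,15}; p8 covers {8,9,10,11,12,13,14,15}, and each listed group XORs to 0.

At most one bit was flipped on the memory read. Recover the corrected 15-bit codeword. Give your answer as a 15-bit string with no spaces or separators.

s1 (pos 1,3,5,7,9,11,13,15): 1⊕1⊕1⊕0⊕1⊕0⊕0⊕1 = 1
s2 (pos 2,3,6,7,10,11,14,15): 1⊕1⊕0⊕0⊕1⊕0⊕0⊕1 = 0
s4 (pos 4,5,6,7,12,13,14,15): 1⊕1⊕0⊕0⊕1⊕0⊕0⊕1 = 0
s8 (pos 8,9,10,11,12,13,14,15): 1⊕1⊕1⊕0⊕1⊕0⊕0⊕1 = 1
Syndrome s8…s1 = 1001 → error at position 9.
Flip position 9: 111110011101001 → 111110010101001

111110010101001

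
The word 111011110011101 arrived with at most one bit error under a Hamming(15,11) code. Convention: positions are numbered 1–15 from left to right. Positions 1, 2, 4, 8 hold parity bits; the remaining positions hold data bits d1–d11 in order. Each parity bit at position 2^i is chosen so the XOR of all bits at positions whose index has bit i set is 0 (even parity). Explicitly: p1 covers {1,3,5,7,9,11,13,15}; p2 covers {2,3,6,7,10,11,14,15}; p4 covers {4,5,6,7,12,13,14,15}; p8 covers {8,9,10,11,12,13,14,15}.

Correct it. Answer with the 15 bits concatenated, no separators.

111011111011101

s1 (pos 1,3,5,7,9,11,13,15): 1⊕1⊕1⊕1⊕0⊕1⊕1⊕1 = 1
s2 (pos 2,3,6,7,10,11,14,15): 1⊕1⊕1⊕1⊕0⊕1⊕0⊕1 = 0
s4 (pos 4,5,6,7,12,13,14,15): 0⊕1⊕1⊕1⊕1⊕1⊕0⊕1 = 0
s8 (pos 8,9,10,11,12,13,14,15): 1⊕0⊕0⊕1⊕1⊕1⊕0⊕1 = 1
Syndrome s8…s1 = 1001 → error at position 9.
Flip position 9: 111011110011101 → 111011111011101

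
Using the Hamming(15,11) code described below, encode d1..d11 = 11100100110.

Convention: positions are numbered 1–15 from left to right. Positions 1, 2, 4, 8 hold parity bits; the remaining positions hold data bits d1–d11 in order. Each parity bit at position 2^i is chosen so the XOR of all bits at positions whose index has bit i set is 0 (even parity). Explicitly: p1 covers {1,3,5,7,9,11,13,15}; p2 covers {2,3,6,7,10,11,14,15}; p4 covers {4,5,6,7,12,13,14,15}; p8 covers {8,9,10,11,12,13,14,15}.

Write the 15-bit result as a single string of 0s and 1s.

101011010100110

Place data at non-parity positions: p1 p2 1 p4 1 1 0 p8 0 1 0 0 1 1 0
p1 (pos 1,3,5,7,9,11,13,15): XOR of data positions = 1⊕1⊕0⊕0⊕0⊕1⊕0 = 1
p2 (pos 2,3,6,7,10,11,14,15): XOR of data positions = 1⊕1⊕0⊕1⊕0⊕1⊕0 = 0
p4 (pos 4,5,6,7,12,13,14,15): XOR of data positions = 1⊕1⊕0⊕0⊕1⊕1⊕0 = 0
p8 (pos 8,9,10,11,12,13,14,15): XOR of data positions = 0⊕1⊕0⊕0⊕1⊕1⊕0 = 1
Codeword: 101011010100110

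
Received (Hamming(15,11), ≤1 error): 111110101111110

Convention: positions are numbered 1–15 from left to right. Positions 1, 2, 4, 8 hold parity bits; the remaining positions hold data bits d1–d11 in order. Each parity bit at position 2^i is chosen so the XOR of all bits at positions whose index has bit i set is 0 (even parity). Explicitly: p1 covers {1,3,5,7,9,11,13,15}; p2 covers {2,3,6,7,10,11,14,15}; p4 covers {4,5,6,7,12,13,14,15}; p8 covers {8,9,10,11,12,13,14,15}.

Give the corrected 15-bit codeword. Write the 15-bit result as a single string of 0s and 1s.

011110101111110

s1 (pos 1,3,5,7,9,11,13,15): 1⊕1⊕1⊕1⊕1⊕1⊕1⊕0 = 1
s2 (pos 2,3,6,7,10,11,14,15): 1⊕1⊕0⊕1⊕1⊕1⊕1⊕0 = 0
s4 (pos 4,5,6,7,12,13,14,15): 1⊕1⊕0⊕1⊕1⊕1⊕1⊕0 = 0
s8 (pos 8,9,10,11,12,13,14,15): 0⊕1⊕1⊕1⊕1⊕1⊕1⊕0 = 0
Syndrome s8…s1 = 0001 → error at position 1.
Flip position 1: 111110101111110 → 011110101111110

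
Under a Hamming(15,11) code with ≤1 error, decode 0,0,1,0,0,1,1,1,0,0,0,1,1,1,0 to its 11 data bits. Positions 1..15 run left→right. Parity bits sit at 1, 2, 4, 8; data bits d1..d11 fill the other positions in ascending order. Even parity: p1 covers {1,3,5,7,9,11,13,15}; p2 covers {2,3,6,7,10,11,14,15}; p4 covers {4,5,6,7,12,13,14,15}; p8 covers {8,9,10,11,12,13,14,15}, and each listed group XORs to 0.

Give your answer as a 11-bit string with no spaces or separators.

11110001110

s1 (pos 1,3,5,7,9,11,13,15): 0⊕1⊕0⊕1⊕0⊕0⊕1⊕0 = 1
s2 (pos 2,3,6,7,10,11,14,15): 0⊕1⊕1⊕1⊕0⊕0⊕1⊕0 = 0
s4 (pos 4,5,6,7,12,13,14,15): 0⊕0⊕1⊕1⊕1⊕1⊕1⊕0 = 1
s8 (pos 8,9,10,11,12,13,14,15): 1⊕0⊕0⊕0⊕1⊕1⊕1⊕0 = 0
Syndrome s8…s1 = 0101 → error at position 5.
Flip position 5: 001001110001110 → 001011110001110
Read data bits from positions 3,5,6,7,9,10,11,12,13,14,15: 11110001110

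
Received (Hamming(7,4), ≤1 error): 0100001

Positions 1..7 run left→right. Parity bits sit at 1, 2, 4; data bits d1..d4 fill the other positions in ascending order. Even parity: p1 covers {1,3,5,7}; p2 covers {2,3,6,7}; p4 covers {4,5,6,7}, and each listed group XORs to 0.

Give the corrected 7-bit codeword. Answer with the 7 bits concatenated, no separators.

0100101

s1 (pos 1,3,5,7): 0⊕0⊕0⊕1 = 1
s2 (pos 2,3,6,7): 1⊕0⊕0⊕1 = 0
s4 (pos 4,5,6,7): 0⊕0⊕0⊕1 = 1
Syndrome s4…s1 = 101 → error at position 5.
Flip position 5: 0100001 → 0100101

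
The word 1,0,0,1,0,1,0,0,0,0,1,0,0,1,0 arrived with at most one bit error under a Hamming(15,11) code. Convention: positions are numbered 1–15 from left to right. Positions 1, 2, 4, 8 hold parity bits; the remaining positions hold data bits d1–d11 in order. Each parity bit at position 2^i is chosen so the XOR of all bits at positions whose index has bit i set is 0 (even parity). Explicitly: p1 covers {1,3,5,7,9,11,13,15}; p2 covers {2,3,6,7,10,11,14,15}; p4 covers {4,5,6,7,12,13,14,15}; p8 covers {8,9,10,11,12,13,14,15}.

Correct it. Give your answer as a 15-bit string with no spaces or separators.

100100000010010

s1 (pos 1,3,5,7,9,11,13,15): 1⊕0⊕0⊕0⊕0⊕1⊕0⊕0 = 0
s2 (pos 2,3,6,7,10,11,14,15): 0⊕0⊕1⊕0⊕0⊕1⊕1⊕0 = 1
s4 (pos 4,5,6,7,12,13,14,15): 1⊕0⊕1⊕0⊕0⊕0⊕1⊕0 = 1
s8 (pos 8,9,10,11,12,13,14,15): 0⊕0⊕0⊕1⊕0⊕0⊕1⊕0 = 0
Syndrome s8…s1 = 0110 → error at position 6.
Flip position 6: 100101000010010 → 100100000010010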